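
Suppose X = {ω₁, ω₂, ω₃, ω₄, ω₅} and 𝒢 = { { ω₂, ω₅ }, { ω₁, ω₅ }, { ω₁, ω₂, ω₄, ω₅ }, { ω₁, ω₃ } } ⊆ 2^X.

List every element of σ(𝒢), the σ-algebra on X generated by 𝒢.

Initial family (6 sets): { {}, { ω₁, ω₃ }, { ω₁, ω₅ }, { ω₂, ω₅ }, { ω₁, ω₂, ω₄, ω₅ }, X }.
Round 1: +7 →
  { ω₃ }  = X∖{ ω₁, ω₂, ω₄, ω₅ }
  { ω₁, ω₂, ω₅ }  = { ω₂, ω₅ } ∪ { ω₁, ω₅ }
  { ω₁, ω₃, ω₄ }  = X∖{ ω₂, ω₅ }
  { ω₁, ω₃, ω₅ }  = { ω₁, ω₃ } ∪ { ω₁, ω₅ }
  { ω₂, ω₃, ω₄ }  = X∖{ ω₁, ω₅ }
  { ω₂, ω₄, ω₅ }  = X∖{ ω₁, ω₃ }
  { ω₁, ω₂, ω₃, ω₅ }  = { ω₂, ω₅ } ∪ { ω₁, ω₃ }
  [13 total]
Round 2 adds 7:
  { ω₄ }  = X∖{ ω₁, ω₂, ω₃, ω₅ }
  { ω₂, ω₄ }  = X∖{ ω₁, ω₃, ω₅ }
  { ω₃, ω₄ }  = X∖{ ω₁, ω₂, ω₅ }
  { ω₂, ω₃, ω₅ }  = { ω₂, ω₅ } ∪ { ω₃ }
  { ω₁, ω₂, ω₃, ω₄ }  = { ω₂, ω₃, ω₄ } ∪ { ω₁, ω₃, ω₄ }
  { ω₁, ω₃, ω₄, ω₅ }  = { ω₁, ω₃, ω₅ } ∪ { ω₁, ω₃, ω₄ }
  { ω₂, ω₃, ω₄, ω₅ }  = { ω₂, ω₅ } ∪ { ω₂, ω₃, ω₄ }
  [20 total]
Round 3: 5 new —
  { ω₁ }  = X∖{ ω₂, ω₃, ω₄, ω₅ }
  { ω₂ }  = X∖{ ω₁, ω₃, ω₄, ω₅ }
  { ω₅ }  = X∖{ ω₁, ω₂, ω₃, ω₄ }
  { ω₁, ω₄ }  = X∖{ ω₂, ω₃, ω₅ }
  { ω₁, ω₄, ω₅ }  = { ω₁, ω₅ } ∪ { ω₄ }
  [25 total]
Round 4: +7 →
  { ω₁, ω₂ }  = { ω₂ } ∪ { ω₁ }
  { ω₂, ω₃ }  = X∖{ ω₁, ω₄, ω₅ }
  { ω₃, ω₅ }  = { ω₅ } ∪ { ω₃ }
  { ω₄, ω₅ }  = { ω₅ } ∪ { ω₄ }
  { ω₁, ω₂, ω₃ }  = { ω₂ } ∪ { ω₁, ω₃ }
  { ω₁, ω₂, ω₄ }  = { ω₂ } ∪ { ω₁, ω₄ }
  { ω₃, ω₄, ω₅ }  = { ω₃, ω₄ } ∪ { ω₅ }
  [32 total]
Round 5: stable.

σ(𝒢) = { {}, { ω₁ }, { ω₂ }, { ω₃ }, { ω₄ }, { ω₅ }, { ω₁, ω₂ }, { ω₁, ω₃ }, { ω₁, ω₄ }, { ω₁, ω₅ }, { ω₂, ω₃ }, { ω₂, ω₄ }, { ω₂, ω₅ }, { ω₃, ω₄ }, { ω₃, ω₅ }, { ω₄, ω₅ }, { ω₁, ω₂, ω₃ }, { ω₁, ω₂, ω₄ }, { ω₁, ω₂, ω₅ }, { ω₁, ω₃, ω₄ }, { ω₁, ω₃, ω₅ }, { ω₁, ω₄, ω₅ }, { ω₂, ω₃, ω₄ }, { ω₂, ω₃, ω₅ }, { ω₂, ω₄, ω₅ }, { ω₃, ω₄, ω₅ }, { ω₁, ω₂, ω₃, ω₄ }, { ω₁, ω₂, ω₃, ω₅ }, { ω₁, ω₂, ω₄, ω₅ }, { ω₁, ω₃, ω₄, ω₅ }, { ω₂, ω₃, ω₄, ω₅ }, X }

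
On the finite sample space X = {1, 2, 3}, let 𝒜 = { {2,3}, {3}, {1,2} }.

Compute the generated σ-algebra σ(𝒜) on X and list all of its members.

σ(𝒜) (8 sets): { {}, {1}, {2}, {3}, {1,2}, {1,3}, {2,3}, X }

Check:
Begin from { {}, {3}, {1,2}, {2,3}, X } (that is, 𝒜 plus ∅ and X).
Round 1: +1 →
  {1}  = X∖{2,3}
  |family| = 6
Round 2: 1 new —
  {1,3}  = {3} ∪ {1}
  |family| = 7
Round 3: +1 →
  {2}  = X∖{1,3}
  |family| = 8
Round 4: already closed under ᶜ and ∪.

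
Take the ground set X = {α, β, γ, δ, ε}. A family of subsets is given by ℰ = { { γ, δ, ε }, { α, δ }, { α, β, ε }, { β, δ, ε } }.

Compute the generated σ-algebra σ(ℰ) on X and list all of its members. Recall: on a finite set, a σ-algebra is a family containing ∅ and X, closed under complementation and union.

|σ(ℰ)| = 32.  σ(ℰ) = { {  }, { α }, { β }, { γ }, { δ }, { ε }, { α, β }, { α, γ }, { α, δ }, { α, ε }, { β, γ }, { β, δ }, { β, ε }, { γ, δ }, { γ, ε }, { δ, ε }, { α, β, γ }, { α, β, δ }, { α, β, ε }, { α, γ, δ }, { α, γ, ε }, { α, δ, ε }, { β, γ, δ }, { β, γ, ε }, { β, δ, ε }, { γ, δ, ε }, { α, β, γ, δ }, { α, β, γ, ε }, { α, β, δ, ε }, { α, γ, δ, ε }, { β, γ, δ, ε }, X }

Derivation:
Begin from { {  }, { α, δ }, { α, β, ε }, { β, δ, ε }, { γ, δ, ε }, X } (that is, ℰ plus ∅ and X).
Step 1: 7 new —
  { α, β }  = ᶜ of { γ, δ, ε }
  { α, γ }  = ᶜ of { β, δ, ε }
  { γ, δ }  = ᶜ of { α, β, ε }
  { β, γ, ε }  = ᶜ of { α, δ }
  { α, β, δ, ε }  = { α, β, ε } ∪ { α, δ }
  { α, γ, δ, ε }  = { γ, δ, ε } ∪ { α, δ }
  { β, γ, δ, ε }  = { γ, δ, ε } ∪ { β, δ, ε }
  |family| = 13
Step 2. New:
  { α }  = ᶜ of { β, γ, δ, ε }
  { β }  = ᶜ of { α, γ, δ, ε }
  { γ }  = ᶜ of { α, β, δ, ε }
  { α, β, γ }  = { α, β } ∪ { α, γ }
  { α, β, δ }  = { α, β } ∪ { α, δ }
  { α, γ, δ }  = { γ, δ } ∪ { α, δ }
  { α, β, γ, δ }  = { γ, δ } ∪ { α, β }
  { α, β, γ, ε }  = { α, β } ∪ { β, γ, ε }
  |family| = 21
Step 3 adds 7:
  { δ }  = ᶜ of { α, β, γ, ε }
  { ε }  = ᶜ of { α, β, γ, δ }
  { β, γ }  = { β } ∪ { γ }
  { β, ε }  = ᶜ of { α, γ, δ }
  { γ, ε }  = ᶜ of { α, β, δ }
  { δ, ε }  = ᶜ of { α, β, γ }
  { β, γ, δ }  = { γ, δ } ∪ { β }
  |family| = 28
Step 4: +4 →
  { α, ε }  = ᶜ of { β, γ, δ }
  { β, δ }  = { β } ∪ { δ }
  { α, γ, ε }  = { ε } ∪ { α, γ }
  { α, δ, ε }  = ᶜ of { β, γ }
  |family| = 32
After Step 5 the family is unchanged; done.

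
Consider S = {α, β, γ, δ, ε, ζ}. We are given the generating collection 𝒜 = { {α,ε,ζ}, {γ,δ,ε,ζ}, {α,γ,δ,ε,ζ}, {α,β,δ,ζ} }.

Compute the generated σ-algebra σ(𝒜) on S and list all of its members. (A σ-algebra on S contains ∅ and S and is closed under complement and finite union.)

Start: 𝒜 ∪ {∅, S} = { {}, {α,ε,ζ}, {α,β,δ,ζ}, {γ,δ,ε,ζ}, {α,γ,δ,ε,ζ}, S }.
Step 1: 5 new —
  {β}  = complement {α,γ,δ,ε,ζ}
  {α,β}  = complement {γ,δ,ε,ζ}
  {γ,ε}  = complement {α,β,δ,ζ}
  {β,γ,δ}  = complement {α,ε,ζ}
  {α,β,δ,ε,ζ}  = {α,β,δ,ζ} ∪ {α,ε,ζ}
  (now 11)
Step 2: 9 new —
  {γ}  = complement {α,β,δ,ε,ζ}
  {β,γ,ε}  = {β} ∪ {γ,ε}
  {α,β,γ,δ}  = {β,γ,δ} ∪ {α,β}
  {α,β,γ,ε}  = {α,β} ∪ {γ,ε}
  {α,β,ε,ζ}  = {α,β} ∪ {α,ε,ζ}
  {α,γ,ε,ζ}  = {α,ε,ζ} ∪ {γ,ε}
  {β,γ,δ,ε}  = {β,γ,δ} ∪ {γ,ε}
  {α,β,γ,δ,ζ}  = {α,β,δ,ζ} ∪ {β,γ,δ}
  {β,γ,δ,ε,ζ}  = {β,γ,δ} ∪ {γ,δ,ε,ζ}
  (now 20)
Step 3: +12 →
  {α}  = complement {β,γ,δ,ε,ζ}
  {ε}  = complement {α,β,γ,δ,ζ}
  {α,ζ}  = complement {β,γ,δ,ε}
  {β,γ}  = {β} ∪ {γ}
  {β,δ}  = complement {α,γ,ε,ζ}
  {γ,δ}  = complement {α,β,ε,ζ}
  {δ,ζ}  = complement {α,β,γ,ε}
  {ε,ζ}  = complement {α,β,γ,δ}
  {α,β,γ}  = {α,β} ∪ {γ}
  {α,δ,ζ}  = complement {β,γ,ε}
  {α,β,γ,δ,ε}  = {γ,ε} ∪ {α,β,γ,δ}
  {α,β,γ,ε,ζ}  = {β} ∪ {α,γ,ε,ζ}
  (now 32)
Step 4 adds 24:
  {δ}  = complement {α,β,γ,ε,ζ}
  {ζ}  = complement {α,β,γ,δ,ε}
  {α,γ}  = {γ} ∪ {α}
  {α,ε}  = {ε} ∪ {α}
  {β,ε}  = {β} ∪ {ε}
  {α,β,δ}  = {α,β} ∪ {β,δ}
  {α,β,ε}  = {α,β} ∪ {ε}
  {α,β,ζ}  = {α,β} ∪ {α,ζ}
  {α,γ,δ}  = {γ,δ} ∪ {α}
  {α,γ,ε}  = {γ,ε} ∪ {α}
  {α,γ,ζ}  = {α,ζ} ∪ {γ}
  {β,δ,ε}  = {ε} ∪ {β,δ}
  {β,δ,ζ}  = {β} ∪ {δ,ζ}
  {β,ε,ζ}  = {ε,ζ} ∪ {β}
  {γ,δ,ε}  = {γ,δ} ∪ {ε}
  {γ,δ,ζ}  = {γ,δ} ∪ {δ,ζ}
  {γ,ε,ζ}  = {ε,ζ} ∪ {γ}
  {δ,ε,ζ}  = complement {α,β,γ}
  {α,β,γ,ζ}  = {α,β,γ} ∪ {α,ζ}
  {α,γ,δ,ζ}  = {γ,δ} ∪ {α,ζ}
  {α,δ,ε,ζ}  = complement {β,γ}
  {β,γ,δ,ζ}  = {β,γ} ∪ {δ,ζ}
  {β,γ,ε,ζ}  = {ε,ζ} ∪ {β,γ,ε}
  {β,δ,ε,ζ}  = {ε,ζ} ∪ {β,δ}
  (now 56)
Step 5 (8 new):
  {α,δ}  = complement {β,γ,ε,ζ}
  {β,ζ}  = {β} ∪ {ζ}
  {γ,ζ}  = {ζ} ∪ {γ}
  {δ,ε}  = complement {α,β,γ,ζ}
  {α,δ,ε}  = {α,ε} ∪ {δ}
  {β,γ,ζ}  = {ζ} ∪ {β,γ}
  {α,β,δ,ε}  = {β,ε} ∪ {α,β,δ}
  {α,γ,δ,ε}  = {γ,δ,ε} ∪ {α,γ,ε}
  (now 64)
Step 6: closed — nothing new.

σ(𝒜) = { {}, {α}, {β}, {γ}, {δ}, {ε}, {ζ}, {α,β}, {α,γ}, {α,δ}, {α,ε}, {α,ζ}, {β,γ}, {β,δ}, {β,ε}, {β,ζ}, {γ,δ}, {γ,ε}, {γ,ζ}, {δ,ε}, {δ,ζ}, {ε,ζ}, {α,β,γ}, {α,β,δ}, {α,β,ε}, {α,β,ζ}, {α,γ,δ}, {α,γ,ε}, {α,γ,ζ}, {α,δ,ε}, {α,δ,ζ}, {α,ε,ζ}, {β,γ,δ}, {β,γ,ε}, {β,γ,ζ}, {β,δ,ε}, {β,δ,ζ}, {β,ε,ζ}, {γ,δ,ε}, {γ,δ,ζ}, {γ,ε,ζ}, {δ,ε,ζ}, {α,β,γ,δ}, {α,β,γ,ε}, {α,β,γ,ζ}, {α,β,δ,ε}, {α,β,δ,ζ}, {α,β,ε,ζ}, {α,γ,δ,ε}, {α,γ,δ,ζ}, {α,γ,ε,ζ}, {α,δ,ε,ζ}, {β,γ,δ,ε}, {β,γ,δ,ζ}, {β,γ,ε,ζ}, {β,δ,ε,ζ}, {γ,δ,ε,ζ}, {α,β,γ,δ,ε}, {α,β,γ,δ,ζ}, {α,β,γ,ε,ζ}, {α,β,δ,ε,ζ}, {α,γ,δ,ε,ζ}, {β,γ,δ,ε,ζ}, S }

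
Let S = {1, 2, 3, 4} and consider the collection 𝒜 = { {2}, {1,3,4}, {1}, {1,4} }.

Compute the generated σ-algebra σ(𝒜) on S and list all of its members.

Start: 𝒜 ∪ {∅, S} = { {}, {1}, {2}, {1,4}, {1,3,4}, S }.
Iteration 1. New:
  {1,2}  = {2} ∪ {1}
  {2,3}  = {1,4}ᶜ
  {1,2,4}  = {1,4} ∪ {2}
  {2,3,4}  = {1}ᶜ
  |family| = 10
Iteration 2. New:
  {3}  = {1,2,4}ᶜ
  {3,4}  = {1,2}ᶜ
  {1,2,3}  = {1,2} ∪ {2,3}
  |family| = 13
Iteration 3: 2 new —
  {4}  = {1,2,3}ᶜ
  {1,3}  = {3} ∪ {1}
  |family| = 15
Iteration 4 (1 new):
  {2,4}  = {1,3}ᶜ
  |family| = 16
Iteration 5: no new sets; the family is a σ-algebra.

Hence σ(𝒜) has 16 members: { {}, {1}, {2}, {3}, {4}, {1,2}, {1,3}, {1,4}, {2,3}, {2,4}, {3,4}, {1,2,3}, {1,2,4}, {1,3,4}, {2,3,4}, S }.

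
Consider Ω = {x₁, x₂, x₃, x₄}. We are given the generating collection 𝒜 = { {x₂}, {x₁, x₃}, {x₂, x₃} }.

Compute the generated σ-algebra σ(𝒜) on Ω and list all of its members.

Answer: σ(𝒜) = { {}, {x₁}, {x₂}, {x₃}, {x₄}, {x₁, x₂}, {x₁, x₃}, {x₁, x₄}, {x₂, x₃}, {x₂, x₄}, {x₃, x₄}, {x₁, x₂, x₃}, {x₁, x₂, x₄}, {x₁, x₃, x₄}, {x₂, x₃, x₄}, Ω }

Derivation:
Initial family (5 sets): { {}, {x₂}, {x₁, x₃}, {x₂, x₃}, Ω }.
Round 1 (4 new):
  {x₁, x₄}  = {x₂, x₃}ᶜ
  {x₂, x₄}  = {x₁, x₃}ᶜ
  {x₁, x₂, x₃}  = {x₂, x₃} ∪ {x₁, x₃}
  {x₁, x₃, x₄}  = {x₂}ᶜ
  (now 9)
Round 2 (3 new):
  {x₄}  = {x₁, x₂, x₃}ᶜ
  {x₁, x₂, x₄}  = {x₂} ∪ {x₁, x₄}
  {x₂, x₃, x₄}  = {x₂, x₃} ∪ {x₂, x₄}
  (now 12)
Round 3 adds 2:
  {x₁}  = {x₂, x₃, x₄}ᶜ
  {x₃}  = {x₁, x₂, x₄}ᶜ
  (now 14)
Round 4 (2 new):
  {x₁, x₂}  = {x₂} ∪ {x₁}
  {x₃, x₄}  = {x₃} ∪ {x₄}
  (now 16)
Round 5: closed — nothing new.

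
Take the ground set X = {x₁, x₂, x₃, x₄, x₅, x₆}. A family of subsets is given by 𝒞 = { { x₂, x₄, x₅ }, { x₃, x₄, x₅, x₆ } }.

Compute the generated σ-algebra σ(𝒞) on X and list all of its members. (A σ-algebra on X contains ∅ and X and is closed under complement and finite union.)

Seed the family with 𝒞 together with ∅ and X: { {  }, { x₂, x₄, x₅ }, { x₃, x₄, x₅, x₆ }, X }.
Step 1 adds 3:
  { x₁, x₂ }  = { x₃, x₄, x₅, x₆ }ᶜ
  { x₁, x₃, x₆ }  = { x₂, x₄, x₅ }ᶜ
  { x₂, x₃, x₄, x₅, x₆ }  = { x₂, x₄, x₅ } ∪ { x₃, x₄, x₅, x₆ }
  |family| = 7
Step 2. New:
  { x₁ }  = { x₂, x₃, x₄, x₅, x₆ }ᶜ
  { x₁, x₂, x₃, x₆ }  = { x₁, x₂ } ∪ { x₁, x₃, x₆ }
  { x₁, x₂, x₄, x₅ }  = { x₁, x₂ } ∪ { x₂, x₄, x₅ }
  { x₁, x₃, x₄, x₅, x₆ }  = { x₁, x₃, x₆ } ∪ { x₃, x₄, x₅, x₆ }
  |family| = 11
Step 3 (3 new):
  { x₂ }  = { x₁, x₃, x₄, x₅, x₆ }ᶜ
  { x₃, x₆ }  = { x₁, x₂, x₄, x₅ }ᶜ
  { x₄, x₅ }  = { x₁, x₂, x₃, x₆ }ᶜ
  |family| = 14
Step 4 adds 2:
  { x₁, x₄, x₅ }  = { x₄, x₅ } ∪ { x₁ }
  { x₂, x₃, x₆ }  = { x₃, x₆ } ∪ { x₂ }
  |family| = 16
Step 5: no new sets; the family is a σ-algebra.

|σ(𝒞)| = 16.  σ(𝒞) = { {  }, { x₁ }, { x₂ }, { x₁, x₂ }, { x₃, x₆ }, { x₄, x₅ }, { x₁, x₃, x₆ }, { x₁, x₄, x₅ }, { x₂, x₃, x₆ }, { x₂, x₄, x₅ }, { x₁, x₂, x₃, x₆ }, { x₁, x₂, x₄, x₅ }, { x₃, x₄, x₅, x₆ }, { x₁, x₃, x₄, x₅, x₆ }, { x₂, x₃, x₄, x₅, x₆ }, X }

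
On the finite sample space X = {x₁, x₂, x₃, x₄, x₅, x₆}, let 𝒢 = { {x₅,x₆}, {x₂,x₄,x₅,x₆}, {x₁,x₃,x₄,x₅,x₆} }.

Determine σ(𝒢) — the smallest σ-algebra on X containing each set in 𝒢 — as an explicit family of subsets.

Initial family (5 sets): { {}, {x₅,x₆}, {x₂,x₄,x₅,x₆}, {x₁,x₃,x₄,x₅,x₆}, X }.
Round 1 (3 new):
  {x₂}  = ᶜ of {x₁,x₃,x₄,x₅,x₆}
  {x₁,x₃}  = ᶜ of {x₂,x₄,x₅,x₆}
  {x₁,x₂,x₃,x₄}  = ᶜ of {x₅,x₆}
  (now 8)
Round 2: +3 →
  {x₁,x₂,x₃}  = {x₂} ∪ {x₁,x₃}
  {x₂,x₅,x₆}  = {x₂} ∪ {x₅,x₆}
  {x₁,x₃,x₅,x₆}  = {x₅,x₆} ∪ {x₁,x₃}
  (now 11)
Round 3: +4 →
  {x₂,x₄}  = ᶜ of {x₁,x₃,x₅,x₆}
  {x₁,x₃,x₄}  = ᶜ of {x₂,x₅,x₆}
  {x₄,x₅,x₆}  = ᶜ of {x₁,x₂,x₃}
  {x₁,x₂,x₃,x₅,x₆}  = {x₁,x₃,x₅,x₆} ∪ {x₁,x₂,x₃}
  (now 15)
Round 4 (1 new):
  {x₄}  = ᶜ of {x₁,x₂,x₃,x₅,x₆}
  (now 16)
Round 5: closed — nothing new.

|σ(𝒢)| = 16.  σ(𝒢) = { {}, {x₂}, {x₄}, {x₁,x₃}, {x₂,x₄}, {x₅,x₆}, {x₁,x₂,x₃}, {x₁,x₃,x₄}, {x₂,x₅,x₆}, {x₄,x₅,x₆}, {x₁,x₂,x₃,x₄}, {x₁,x₃,x₅,x₆}, {x₂,x₄,x₅,x₆}, {x₁,x₂,x₃,x₅,x₆}, {x₁,x₃,x₄,x₅,x₆}, X }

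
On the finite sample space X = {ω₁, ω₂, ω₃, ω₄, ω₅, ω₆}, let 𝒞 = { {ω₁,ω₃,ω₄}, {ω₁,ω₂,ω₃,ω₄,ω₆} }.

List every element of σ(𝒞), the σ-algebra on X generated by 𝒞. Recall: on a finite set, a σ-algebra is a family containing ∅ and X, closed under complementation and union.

|σ(𝒞)| = 8.  σ(𝒞) = { ∅, {ω₅}, {ω₂,ω₆}, {ω₁,ω₃,ω₄}, {ω₂,ω₅,ω₆}, {ω₁,ω₃,ω₄,ω₅}, {ω₁,ω₂,ω₃,ω₄,ω₆}, X }

Derivation:
Take S₀ = 𝒞 ∪ {∅, X} = { ∅, {ω₁,ω₃,ω₄}, {ω₁,ω₂,ω₃,ω₄,ω₆}, X }.
Round 1 (2 new):
  {ω₅}  = X∖{ω₁,ω₂,ω₃,ω₄,ω₆}
  {ω₂,ω₅,ω₆}  = X∖{ω₁,ω₃,ω₄}
  [6 total]
Round 2 adds 1:
  {ω₁,ω₃,ω₄,ω₅}  = {ω₁,ω₃,ω₄} ∪ {ω₅}
  [7 total]
Round 3. New:
  {ω₂,ω₆}  = X∖{ω₁,ω₃,ω₄,ω₅}
  [8 total]
Round 4: no new sets; the family is a σ-algebra.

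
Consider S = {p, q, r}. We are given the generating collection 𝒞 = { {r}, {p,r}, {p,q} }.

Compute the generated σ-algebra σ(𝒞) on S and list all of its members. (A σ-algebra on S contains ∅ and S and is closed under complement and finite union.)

|σ(𝒞)| = 8.  σ(𝒞) = { {}, {p}, {q}, {r}, {p,q}, {p,r}, {q,r}, S }

Derivation:
Initial family (5 sets): { {}, {r}, {p,q}, {p,r}, S }.
Pass 1 (1 new):
  {q}  = complement {p,r}
  (now 6)
Pass 2: +1 →
  {q,r}  = {r} ∪ {q}
  (now 7)
Pass 3: 1 new —
  {p}  = complement {q,r}
  (now 8)
Pass 4: no new sets; the family is a σ-algebra.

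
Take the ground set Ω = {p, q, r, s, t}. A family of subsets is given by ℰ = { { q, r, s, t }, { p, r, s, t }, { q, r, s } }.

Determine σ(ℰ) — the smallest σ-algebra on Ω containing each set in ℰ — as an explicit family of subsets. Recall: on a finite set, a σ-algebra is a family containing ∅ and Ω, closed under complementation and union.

Start: ℰ ∪ {∅, Ω} = { ∅, { q, r, s }, { p, r, s, t }, { q, r, s, t }, Ω }.
Step 1 (3 new):
  { p }  = ᶜ of { q, r, s, t }
  { q }  = ᶜ of { p, r, s, t }
  { p, t }  = ᶜ of { q, r, s }
  [8 total]
Step 2: +3 →
  { p, q }  = { q } ∪ { p }
  { p, q, t }  = { q } ∪ { p, t }
  { p, q, r, s }  = { p } ∪ { q, r, s }
  [11 total]
Step 3 (3 new):
  { t }  = ᶜ of { p, q, r, s }
  { r, s }  = ᶜ of { p, q, t }
  { r, s, t }  = ᶜ of { p, q }
  [14 total]
Step 4 (2 new):
  { q, t }  = { q } ∪ { t }
  { p, r, s }  = { r, s } ∪ { p }
  [16 total]
After Step 5 the family is unchanged; done.

σ(ℰ) = { ∅, { p }, { q }, { t }, { p, q }, { p, t }, { q, t }, { r, s }, { p, q, t }, { p, r, s }, { q, r, s }, { r, s, t }, { p, q, r, s }, { p, r, s, t }, { q, r, s, t }, Ω }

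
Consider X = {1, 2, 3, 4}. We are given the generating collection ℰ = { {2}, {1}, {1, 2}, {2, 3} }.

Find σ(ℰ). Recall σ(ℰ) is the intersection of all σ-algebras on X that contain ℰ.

Answer: σ(ℰ) = { ∅, {1}, {2}, {3}, {4}, {1, 2}, {1, 3}, {1, 4}, {2, 3}, {2, 4}, {3, 4}, {1, 2, 3}, {1, 2, 4}, {1, 3, 4}, {2, 3, 4}, X }

Working:
Initial family (6 sets): { ∅, {1}, {2}, {1, 2}, {2, 3}, X }.
Iteration 1. New:
  {1, 4}  = complement {2, 3}
  {3, 4}  = complement {1, 2}
  {1, 2, 3}  = {2, 3} ∪ {1, 2}
  {1, 3, 4}  = complement {2}
  {2, 3, 4}  = complement {1}
  |family| = 11
Iteration 2 (2 new):
  {4}  = complement {1, 2, 3}
  {1, 2, 4}  = {1, 2} ∪ {1, 4}
  |family| = 13
Iteration 3 (2 new):
  {3}  = complement {1, 2, 4}
  {2, 4}  = {4} ∪ {2}
  |family| = 15
Iteration 4. New:
  {1, 3}  = complement {2, 4}
  |family| = 16
Iteration 5 adds nothing — fixpoint reached.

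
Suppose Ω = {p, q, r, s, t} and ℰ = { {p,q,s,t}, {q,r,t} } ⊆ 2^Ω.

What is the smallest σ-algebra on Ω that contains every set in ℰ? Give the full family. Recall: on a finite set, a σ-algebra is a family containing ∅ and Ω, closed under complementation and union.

Begin from { {}, {q,r,t}, {p,q,s,t}, Ω } (that is, ℰ plus ∅ and Ω).
Iteration 1: 2 new —
  {r}  = {p,q,s,t}ᶜ
  {p,s}  = {q,r,t}ᶜ
Iteration 2: +1 →
  {p,r,s}  = {r} ∪ {p,s}
Iteration 3: +1 →
  {q,t}  = {p,r,s}ᶜ
Iteration 4: no new sets; the family is a σ-algebra.

|σ(ℰ)| = 8.  σ(ℰ) = { {}, {r}, {p,s}, {q,t}, {p,r,s}, {q,r,t}, {p,q,s,t}, Ω }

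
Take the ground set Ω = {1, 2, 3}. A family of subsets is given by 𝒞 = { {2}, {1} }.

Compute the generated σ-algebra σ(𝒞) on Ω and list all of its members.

Start: 𝒞 ∪ {∅, Ω} = { ∅, {1}, {2}, Ω }.
Round 1: 3 new —
  {1, 2}  = {2} ∪ {1}
  {1, 3}  = complement {2}
  {2, 3}  = complement {1}
Round 2. New:
  {3}  = complement {1, 2}
After Round 3 the family is unchanged; done.

Therefore σ(𝒞) = { ∅, {1}, {2}, {3}, {1, 2}, {1, 3}, {2, 3}, Ω } (|σ(𝒞)| = 8).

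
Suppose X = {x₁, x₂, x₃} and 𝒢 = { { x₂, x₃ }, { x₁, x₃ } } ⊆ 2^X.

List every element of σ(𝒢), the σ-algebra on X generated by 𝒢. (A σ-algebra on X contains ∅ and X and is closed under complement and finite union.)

|σ(𝒢)| = 8.  σ(𝒢) = { {  }, { x₁ }, { x₂ }, { x₃ }, { x₁, x₂ }, { x₁, x₃ }, { x₂, x₃ }, X }

Check:
Take S₀ = 𝒢 ∪ {∅, X} = { {  }, { x₁, x₃ }, { x₂, x₃ }, X }.
Iteration 1. New:
  { x₁ }  = { x₂, x₃ }ᶜ
  { x₂ }  = { x₁, x₃ }ᶜ
  [6 total]
Iteration 2 adds 1:
  { x₁, x₂ }  = { x₂ } ∪ { x₁ }
  [7 total]
Iteration 3: 1 new —
  { x₃ }  = { x₁, x₂ }ᶜ
  [8 total]
Iteration 4: stable.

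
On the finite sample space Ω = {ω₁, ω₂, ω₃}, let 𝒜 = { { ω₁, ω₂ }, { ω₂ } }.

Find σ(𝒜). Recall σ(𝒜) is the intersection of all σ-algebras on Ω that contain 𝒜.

|σ(𝒜)| = 8.  σ(𝒜) = { {  }, { ω₁ }, { ω₂ }, { ω₃ }, { ω₁, ω₂ }, { ω₁, ω₃ }, { ω₂, ω₃ }, Ω }

Check:
Initial family (4 sets): { {  }, { ω₂ }, { ω₁, ω₂ }, Ω }.
Iteration 1 adds 2:
  { ω₃ }  = Ω∖{ ω₁, ω₂ }
  { ω₁, ω₃ }  = Ω∖{ ω₂ }
  — 6 sets.
Iteration 2 (1 new):
  { ω₂, ω₃ }  = { ω₃ } ∪ { ω₂ }
  — 7 sets.
Iteration 3. New:
  { ω₁ }  = Ω∖{ ω₂, ω₃ }
  — 8 sets.
Iteration 4: stable.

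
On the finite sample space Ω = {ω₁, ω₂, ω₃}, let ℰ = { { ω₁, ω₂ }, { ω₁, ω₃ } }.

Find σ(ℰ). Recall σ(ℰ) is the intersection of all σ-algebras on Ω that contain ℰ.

Answer: σ(ℰ) = { ∅, { ω₁ }, { ω₂ }, { ω₃ }, { ω₁, ω₂ }, { ω₁, ω₃ }, { ω₂, ω₃ }, Ω }

Check:
Initial family (4 sets): { ∅, { ω₁, ω₂ }, { ω₁, ω₃ }, Ω }.
Iteration 1 (2 new):
  { ω₂ }  = { ω₁, ω₃ }ᶜ
  { ω₃ }  = { ω₁, ω₂ }ᶜ
  (now 6)
Iteration 2: 1 new —
  { ω₂, ω₃ }  = { ω₃ } ∪ { ω₂ }
  (now 7)
Iteration 3 adds 1:
  { ω₁ }  = { ω₂, ω₃ }ᶜ
  (now 8)
Iteration 4: already closed under ᶜ and ∪.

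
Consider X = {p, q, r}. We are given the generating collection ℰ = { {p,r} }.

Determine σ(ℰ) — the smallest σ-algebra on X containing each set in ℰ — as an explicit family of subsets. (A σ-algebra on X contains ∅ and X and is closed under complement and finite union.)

Take S₀ = ℰ ∪ {∅, X} = { ∅, {p,r}, X }.
Iteration 1: 1 new —
  {q}  = {p,r}ᶜ
Iteration 2: stable.

σ(ℰ) = { ∅, {q}, {p,r}, X }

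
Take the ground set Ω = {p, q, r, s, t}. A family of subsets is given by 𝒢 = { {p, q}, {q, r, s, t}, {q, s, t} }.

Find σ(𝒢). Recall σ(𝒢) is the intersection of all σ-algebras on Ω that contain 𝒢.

σ(𝒢) (16 sets): { {}, {p}, {q}, {r}, {p, q}, {p, r}, {q, r}, {s, t}, {p, q, r}, {p, s, t}, {q, s, t}, {r, s, t}, {p, q, s, t}, {p, r, s, t}, {q, r, s, t}, Ω }

Check:
Begin from { {}, {p, q}, {q, s, t}, {q, r, s, t}, Ω } (that is, 𝒢 plus ∅ and Ω).
Step 1: +4 →
  {p}  = {q, r, s, t}ᶜ
  {p, r}  = {q, s, t}ᶜ
  {r, s, t}  = {p, q}ᶜ
  {p, q, s, t}  = {p, q} ∪ {q, s, t}
Step 2: 3 new —
  {r}  = {p, q, s, t}ᶜ
  {p, q, r}  = {p, q} ∪ {p, r}
  {p, r, s, t}  = {r, s, t} ∪ {p, r}
Step 3: 2 new —
  {q}  = {p, r, s, t}ᶜ
  {s, t}  = {p, q, r}ᶜ
Step 4. New:
  {q, r}  = {r} ∪ {q}
  {p, s, t}  = {s, t} ∪ {p}
Step 5: closed — nothing new.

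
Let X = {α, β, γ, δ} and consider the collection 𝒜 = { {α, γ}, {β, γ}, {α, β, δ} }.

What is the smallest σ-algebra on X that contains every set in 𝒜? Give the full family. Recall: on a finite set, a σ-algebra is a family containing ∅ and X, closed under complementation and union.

σ(𝒜) = { {}, {α}, {β}, {γ}, {δ}, {α, β}, {α, γ}, {α, δ}, {β, γ}, {β, δ}, {γ, δ}, {α, β, γ}, {α, β, δ}, {α, γ, δ}, {β, γ, δ}, X }

Working:
Seed the family with 𝒜 together with ∅ and X: { {}, {α, γ}, {β, γ}, {α, β, δ}, X }.
Pass 1 adds 4:
  {γ}  = X∖{α, β, δ}
  {α, δ}  = X∖{β, γ}
  {β, δ}  = X∖{α, γ}
  {α, β, γ}  = {β, γ} ∪ {α, γ}
  (now 9)
Pass 2: 3 new —
  {δ}  = X∖{α, β, γ}
  {α, γ, δ}  = {γ} ∪ {α, δ}
  {β, γ, δ}  = {γ} ∪ {β, δ}
  (now 12)
Pass 3: +3 →
  {α}  = X∖{β, γ, δ}
  {β}  = X∖{α, γ, δ}
  {γ, δ}  = {γ} ∪ {δ}
  (now 15)
Pass 4: +1 →
  {α, β}  = X∖{γ, δ}
  (now 16)
Pass 5: stable.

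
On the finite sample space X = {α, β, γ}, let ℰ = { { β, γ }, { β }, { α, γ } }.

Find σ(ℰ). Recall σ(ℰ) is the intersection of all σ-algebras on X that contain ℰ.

σ(ℰ) (8 sets): { {  }, { α }, { β }, { γ }, { α, β }, { α, γ }, { β, γ }, X }

Trace:
Take S₀ = ℰ ∪ {∅, X} = { {  }, { β }, { α, γ }, { β, γ }, X }.
Round 1. New:
  { α }  = X∖{ β, γ }
  |family| = 6
Round 2: +1 →
  { α, β }  = { β } ∪ { α }
  |family| = 7
Round 3: +1 →
  { γ }  = X∖{ α, β }
  |family| = 8
Round 4 adds nothing — fixpoint reached.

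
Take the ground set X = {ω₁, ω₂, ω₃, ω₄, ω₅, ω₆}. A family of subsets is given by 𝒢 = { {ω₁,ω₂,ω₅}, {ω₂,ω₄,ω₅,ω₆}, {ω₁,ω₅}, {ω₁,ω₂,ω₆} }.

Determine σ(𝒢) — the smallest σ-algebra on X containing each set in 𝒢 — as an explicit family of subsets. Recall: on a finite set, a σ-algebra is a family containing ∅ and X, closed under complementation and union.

σ(𝒢) = { {}, {ω₁}, {ω₂}, {ω₃}, {ω₄}, {ω₅}, {ω₆}, {ω₁,ω₂}, {ω₁,ω₃}, {ω₁,ω₄}, {ω₁,ω₅}, {ω₁,ω₆}, {ω₂,ω₃}, {ω₂,ω₄}, {ω₂,ω₅}, {ω₂,ω₆}, {ω₃,ω₄}, {ω₃,ω₅}, {ω₃,ω₆}, {ω₄,ω₅}, {ω₄,ω₆}, {ω₅,ω₆}, {ω₁,ω₂,ω₃}, {ω₁,ω₂,ω₄}, {ω₁,ω₂,ω₅}, {ω₁,ω₂,ω₆}, {ω₁,ω₃,ω₄}, {ω₁,ω₃,ω₅}, {ω₁,ω₃,ω₆}, {ω₁,ω₄,ω₅}, {ω₁,ω₄,ω₆}, {ω₁,ω₅,ω₆}, {ω₂,ω₃,ω₄}, {ω₂,ω₃,ω₅}, {ω₂,ω₃,ω₆}, {ω₂,ω₄,ω₅}, {ω₂,ω₄,ω₆}, {ω₂,ω₅,ω₆}, {ω₃,ω₄,ω₅}, {ω₃,ω₄,ω₆}, {ω₃,ω₅,ω₆}, {ω₄,ω₅,ω₆}, {ω₁,ω₂,ω₃,ω₄}, {ω₁,ω₂,ω₃,ω₅}, {ω₁,ω₂,ω₃,ω₆}, {ω₁,ω₂,ω₄,ω₅}, {ω₁,ω₂,ω₄,ω₆}, {ω₁,ω₂,ω₅,ω₆}, {ω₁,ω₃,ω₄,ω₅}, {ω₁,ω₃,ω₄,ω₆}, {ω₁,ω₃,ω₅,ω₆}, {ω₁,ω₄,ω₅,ω₆}, {ω₂,ω₃,ω₄,ω₅}, {ω₂,ω₃,ω₄,ω₆}, {ω₂,ω₃,ω₅,ω₆}, {ω₂,ω₄,ω₅,ω₆}, {ω₃,ω₄,ω₅,ω₆}, {ω₁,ω₂,ω₃,ω₄,ω₅}, {ω₁,ω₂,ω₃,ω₄,ω₆}, {ω₁,ω₂,ω₃,ω₅,ω₆}, {ω₁,ω₂,ω₄,ω₅,ω₆}, {ω₁,ω₃,ω₄,ω₅,ω₆}, {ω₂,ω₃,ω₄,ω₅,ω₆}, X }

Derivation:
Seed the family with 𝒢 together with ∅ and X: { {}, {ω₁,ω₅}, {ω₁,ω₂,ω₅}, {ω₁,ω₂,ω₆}, {ω₂,ω₄,ω₅,ω₆}, X }.
Iteration 1. New:
  {ω₁,ω₃}  = complement {ω₂,ω₄,ω₅,ω₆}
  {ω₃,ω₄,ω₅}  = complement {ω₁,ω₂,ω₆}
  {ω₃,ω₄,ω₆}  = complement {ω₁,ω₂,ω₅}
  {ω₁,ω₂,ω₅,ω₆}  = {ω₁,ω₂,ω₅} ∪ {ω₁,ω₂,ω₆}
  {ω₂,ω₃,ω₄,ω₆}  = complement {ω₁,ω₅}
  {ω₁,ω₂,ω₄,ω₅,ω₆}  = {ω₁,ω₂,ω₅} ∪ {ω₂,ω₄,ω₅,ω₆}
  — 12 sets.
Iteration 2: +13 →
  {ω₃}  = complement {ω₁,ω₂,ω₄,ω₅,ω₆}
  {ω₃,ω₄}  = complement {ω₁,ω₂,ω₅,ω₆}
  {ω₁,ω₃,ω₅}  = {ω₁,ω₃} ∪ {ω₁,ω₅}
  {ω₁,ω₂,ω₃,ω₅}  = {ω₁,ω₂,ω₅} ∪ {ω₁,ω₃}
  {ω₁,ω₂,ω₃,ω₆}  = {ω₁,ω₃} ∪ {ω₁,ω₂,ω₆}
  {ω₁,ω₃,ω₄,ω₅}  = {ω₃,ω₄,ω₅} ∪ {ω₁,ω₃}
  {ω₁,ω₃,ω₄,ω₆}  = {ω₁,ω₃} ∪ {ω₃,ω₄,ω₆}
  {ω₃,ω₄,ω₅,ω₆}  = {ω₃,ω₄,ω₅} ∪ {ω₃,ω₄,ω₆}
  {ω₁,ω₂,ω₃,ω₄,ω₅}  = {ω₃,ω₄,ω₅} ∪ {ω₁,ω₂,ω₅}
  {ω₁,ω₂,ω₃,ω₄,ω₆}  = {ω₂,ω₃,ω₄,ω₆} ∪ {ω₁,ω₃}
  {ω₁,ω₂,ω₃,ω₅,ω₆}  = {ω₁,ω₃} ∪ {ω₁,ω₂,ω₅,ω₆}
  {ω₁,ω₃,ω₄,ω₅,ω₆}  = {ω₁,ω₅} ∪ {ω₃,ω₄,ω₆}
  {ω₂,ω₃,ω₄,ω₅,ω₆}  = {ω₃,ω₄,ω₅} ∪ {ω₂,ω₄,ω₅,ω₆}
  — 25 sets.
Iteration 3: +12 →
  {ω₁}  = complement {ω₂,ω₃,ω₄,ω₅,ω₆}
  {ω₂}  = complement {ω₁,ω₃,ω₄,ω₅,ω₆}
  {ω₄}  = complement {ω₁,ω₂,ω₃,ω₅,ω₆}
  {ω₅}  = complement {ω₁,ω₂,ω₃,ω₄,ω₆}
  {ω₆}  = complement {ω₁,ω₂,ω₃,ω₄,ω₅}
  {ω₁,ω₂}  = complement {ω₃,ω₄,ω₅,ω₆}
  {ω₂,ω₅}  = complement {ω₁,ω₃,ω₄,ω₆}
  {ω₂,ω₆}  = complement {ω₁,ω₃,ω₄,ω₅}
  {ω₄,ω₅}  = complement {ω₁,ω₂,ω₃,ω₆}
  {ω₄,ω₆}  = complement {ω₁,ω₂,ω₃,ω₅}
  {ω₁,ω₃,ω₄}  = {ω₃,ω₄} ∪ {ω₁,ω₃}
  {ω₂,ω₄,ω₆}  = complement {ω₁,ω₃,ω₅}
  — 37 sets.
Iteration 4: 25 new —
  {ω₁,ω₄}  = {ω₁} ∪ {ω₄}
  {ω₁,ω₆}  = {ω₁} ∪ {ω₆}
  {ω₂,ω₃}  = {ω₂} ∪ {ω₃}
  {ω₂,ω₄}  = {ω₂} ∪ {ω₄}
  {ω₃,ω₅}  = {ω₅} ∪ {ω₃}
  {ω₃,ω₆}  = {ω₆} ∪ {ω₃}
  {ω₅,ω₆}  = {ω₆} ∪ {ω₅}
  {ω₁,ω₂,ω₃}  = {ω₁,ω₂} ∪ {ω₃}
  {ω₁,ω₂,ω₄}  = {ω₁,ω₂} ∪ {ω₄}
  {ω₁,ω₃,ω₆}  = {ω₆} ∪ {ω₁,ω₃}
  {ω₁,ω₄,ω₅}  = {ω₁} ∪ {ω₄,ω₅}
  {ω₁,ω₄,ω₆}  = {ω₁} ∪ {ω₄,ω₆}
  {ω₁,ω₅,ω₆}  = {ω₆} ∪ {ω₁,ω₅}
  {ω₂,ω₃,ω₄}  = {ω₃,ω₄} ∪ {ω₂}
  {ω₂,ω₃,ω₅}  = {ω₂,ω₅} ∪ {ω₃}
  {ω₂,ω₃,ω₆}  = {ω₂,ω₆} ∪ {ω₃}
  {ω₂,ω₄,ω₅}  = {ω₂,ω₅} ∪ {ω₄,ω₅}
  {ω₂,ω₅,ω₆}  = complement {ω₁,ω₃,ω₄}
  {ω₄,ω₅,ω₆}  = {ω₆} ∪ {ω₄,ω₅}
  {ω₁,ω₂,ω₃,ω₄}  = {ω₃,ω₄} ∪ {ω₁,ω₂}
  {ω₁,ω₂,ω₄,ω₅}  = {ω₁,ω₂} ∪ {ω₄,ω₅}
  {ω₁,ω₂,ω₄,ω₆}  = {ω₂,ω₄,ω₆} ∪ {ω₁,ω₂}
  {ω₁,ω₃,ω₅,ω₆}  = {ω₁,ω₃,ω₅} ∪ {ω₆}
  {ω₁,ω₄,ω₅,ω₆}  = {ω₁,ω₅} ∪ {ω₄,ω₆}
  {ω₂,ω₃,ω₄,ω₅}  = {ω₂,ω₅} ∪ {ω₃,ω₄,ω₅}
  — 62 sets.
Iteration 5. New:
  {ω₃,ω₅,ω₆}  = complement {ω₁,ω₂,ω₄}
  {ω₂,ω₃,ω₅,ω₆}  = complement {ω₁,ω₄}
  — 64 sets.
Iteration 6: already closed under ᶜ and ∪.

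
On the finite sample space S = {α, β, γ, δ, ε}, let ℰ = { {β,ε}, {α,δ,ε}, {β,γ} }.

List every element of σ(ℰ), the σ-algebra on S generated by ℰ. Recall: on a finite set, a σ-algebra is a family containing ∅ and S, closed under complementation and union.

Take S₀ = ℰ ∪ {∅, S} = { ∅, {β,γ}, {β,ε}, {α,δ,ε}, S }.
Pass 1 (3 new):
  {α,γ,δ}  = ᶜ of {β,ε}
  {β,γ,ε}  = {β,ε} ∪ {β,γ}
  {α,β,δ,ε}  = {α,δ,ε} ∪ {β,ε}
Pass 2 (4 new):
  {γ}  = ᶜ of {α,β,δ,ε}
  {α,δ}  = ᶜ of {β,γ,ε}
  {α,β,γ,δ}  = {α,γ,δ} ∪ {β,γ}
  {α,γ,δ,ε}  = {α,δ,ε} ∪ {α,γ,δ}
Pass 3 (2 new):
  {β}  = ᶜ of {α,γ,δ,ε}
  {ε}  = ᶜ of {α,β,γ,δ}
Pass 4 (2 new):
  {γ,ε}  = {γ} ∪ {ε}
  {α,β,δ}  = {α,δ} ∪ {β}
Pass 5: closed — nothing new.

|σ(ℰ)| = 16.  σ(ℰ) = { ∅, {β}, {γ}, {ε}, {α,δ}, {β,γ}, {β,ε}, {γ,ε}, {α,β,δ}, {α,γ,δ}, {α,δ,ε}, {β,γ,ε}, {α,β,γ,δ}, {α,β,δ,ε}, {α,γ,δ,ε}, S }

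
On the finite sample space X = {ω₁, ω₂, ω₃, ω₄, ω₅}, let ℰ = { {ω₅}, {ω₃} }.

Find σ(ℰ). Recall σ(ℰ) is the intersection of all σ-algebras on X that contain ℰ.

Start: ℰ ∪ {∅, X} = { ∅, {ω₃}, {ω₅}, X }.
Pass 1. New:
  {ω₃, ω₅}  = {ω₃} ∪ {ω₅}
  {ω₁, ω₂, ω₃, ω₄}  = ᶜ of {ω₅}
  {ω₁, ω₂, ω₄, ω₅}  = ᶜ of {ω₃}
  |family| = 7
Pass 2 (1 new):
  {ω₁, ω₂, ω₄}  = ᶜ of {ω₃, ω₅}
  |family| = 8
Pass 3: already closed under ᶜ and ∪.

σ(ℰ) = { ∅, {ω₃}, {ω₅}, {ω₃, ω₅}, {ω₁, ω₂, ω₄}, {ω₁, ω₂, ω₃, ω₄}, {ω₁, ω₂, ω₄, ω₅}, X }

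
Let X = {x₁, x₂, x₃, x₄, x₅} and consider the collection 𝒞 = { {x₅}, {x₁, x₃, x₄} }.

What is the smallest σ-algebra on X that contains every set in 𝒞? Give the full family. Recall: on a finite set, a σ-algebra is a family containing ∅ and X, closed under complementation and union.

Begin from { {}, {x₅}, {x₁, x₃, x₄}, X } (that is, 𝒞 plus ∅ and X).
Step 1: +3 →
  {x₂, x₅}  = X∖{x₁, x₃, x₄}
  {x₁, x₂, x₃, x₄}  = X∖{x₅}
  {x₁, x₃, x₄, x₅}  = {x₁, x₃, x₄} ∪ {x₅}
  |family| = 7
Step 2 (1 new):
  {x₂}  = X∖{x₁, x₃, x₄, x₅}
  |family| = 8
After Step 3 the family is unchanged; done.

|σ(𝒞)| = 8.  σ(𝒞) = { {}, {x₂}, {x₅}, {x₂, x₅}, {x₁, x₃, x₄}, {x₁, x₂, x₃, x₄}, {x₁, x₃, x₄, x₅}, X }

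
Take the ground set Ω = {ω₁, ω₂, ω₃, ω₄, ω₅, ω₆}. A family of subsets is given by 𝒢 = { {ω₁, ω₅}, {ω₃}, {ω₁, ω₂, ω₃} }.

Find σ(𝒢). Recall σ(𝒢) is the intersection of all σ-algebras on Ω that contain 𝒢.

σ(𝒢) (32 sets): { ∅, {ω₁}, {ω₂}, {ω₃}, {ω₅}, {ω₁, ω₂}, {ω₁, ω₃}, {ω₁, ω₅}, {ω₂, ω₃}, {ω₂, ω₅}, {ω₃, ω₅}, {ω₄, ω₆}, {ω₁, ω₂, ω₃}, {ω₁, ω₂, ω₅}, {ω₁, ω₃, ω₅}, {ω₁, ω₄, ω₆}, {ω₂, ω₃, ω₅}, {ω₂, ω₄, ω₆}, {ω₃, ω₄, ω₆}, {ω₄, ω₅, ω₆}, {ω₁, ω₂, ω₃, ω₅}, {ω₁, ω₂, ω₄, ω₆}, {ω₁, ω₃, ω₄, ω₆}, {ω₁, ω₄, ω₅, ω₆}, {ω₂, ω₃, ω₄, ω₆}, {ω₂, ω₄, ω₅, ω₆}, {ω₃, ω₄, ω₅, ω₆}, {ω₁, ω₂, ω₃, ω₄, ω₆}, {ω₁, ω₂, ω₄, ω₅, ω₆}, {ω₁, ω₃, ω₄, ω₅, ω₆}, {ω₂, ω₃, ω₄, ω₅, ω₆}, Ω }

Check:
Initial family (5 sets): { ∅, {ω₃}, {ω₁, ω₅}, {ω₁, ω₂, ω₃}, Ω }.
Step 1 (5 new):
  {ω₁, ω₃, ω₅}  = {ω₃} ∪ {ω₁, ω₅}
  {ω₄, ω₅, ω₆}  = complement {ω₁, ω₂, ω₃}
  {ω₁, ω₂, ω₃, ω₅}  = {ω₁, ω₂, ω₃} ∪ {ω₁, ω₅}
  {ω₂, ω₃, ω₄, ω₆}  = complement {ω₁, ω₅}
  {ω₁, ω₂, ω₄, ω₅, ω₆}  = complement {ω₃}
  [10 total]
Step 2. New:
  {ω₄, ω₆}  = complement {ω₁, ω₂, ω₃, ω₅}
  {ω₂, ω₄, ω₆}  = complement {ω₁, ω₃, ω₅}
  {ω₁, ω₄, ω₅, ω₆}  = {ω₁, ω₅} ∪ {ω₄, ω₅, ω₆}
  {ω₃, ω₄, ω₅, ω₆}  = {ω₃} ∪ {ω₄, ω₅, ω₆}
  {ω₁, ω₂, ω₃, ω₄, ω₆}  = {ω₁, ω₂, ω₃} ∪ {ω₂, ω₃, ω₄, ω₆}
  {ω₁, ω₃, ω₄, ω₅, ω₆}  = {ω₁, ω₃, ω₅} ∪ {ω₄, ω₅, ω₆}
  {ω₂, ω₃, ω₄, ω₅, ω₆}  = {ω₂, ω₃, ω₄, ω₆} ∪ {ω₄, ω₅, ω₆}
  [17 total]
Step 3: +7 →
  {ω₁}  = complement {ω₂, ω₃, ω₄, ω₅, ω₆}
  {ω₂}  = complement {ω₁, ω₃, ω₄, ω₅, ω₆}
  {ω₅}  = complement {ω₁, ω₂, ω₃, ω₄, ω₆}
  {ω₁, ω₂}  = complement {ω₃, ω₄, ω₅, ω₆}
  {ω₂, ω₃}  = complement {ω₁, ω₄, ω₅, ω₆}
  {ω₃, ω₄, ω₆}  = {ω₃} ∪ {ω₄, ω₆}
  {ω₂, ω₄, ω₅, ω₆}  = {ω₂, ω₄, ω₆} ∪ {ω₄, ω₅, ω₆}
  [24 total]
Step 4 (8 new):
  {ω₁, ω₃}  = complement {ω₂, ω₄, ω₅, ω₆}
  {ω₂, ω₅}  = {ω₂} ∪ {ω₅}
  {ω₃, ω₅}  = {ω₅} ∪ {ω₃}
  {ω₁, ω₂, ω₅}  = complement {ω₃, ω₄, ω₆}
  {ω₁, ω₄, ω₆}  = {ω₄, ω₆} ∪ {ω₁}
  {ω₂, ω₃, ω₅}  = {ω₅} ∪ {ω₂, ω₃}
  {ω₁, ω₂, ω₄, ω₆}  = {ω₂, ω₄, ω₆} ∪ {ω₁, ω₂}
  {ω₁, ω₃, ω₄, ω₆}  = {ω₃, ω₄, ω₆} ∪ {ω₁}
  [32 total]
Step 5: already closed under ᶜ and ∪.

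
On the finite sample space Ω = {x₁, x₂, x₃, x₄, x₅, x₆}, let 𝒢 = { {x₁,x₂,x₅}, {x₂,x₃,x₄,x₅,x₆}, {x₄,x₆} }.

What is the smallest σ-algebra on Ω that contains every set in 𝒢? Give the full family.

σ(𝒢) = { {}, {x₁}, {x₃}, {x₁,x₃}, {x₂,x₅}, {x₄,x₆}, {x₁,x₂,x₅}, {x₁,x₄,x₆}, {x₂,x₃,x₅}, {x₃,x₄,x₆}, {x₁,x₂,x₃,x₅}, {x₁,x₃,x₄,x₆}, {x₂,x₄,x₅,x₆}, {x₁,x₂,x₄,x₅,x₆}, {x₂,x₃,x₄,x₅,x₆}, Ω }

Check:
Take S₀ = 𝒢 ∪ {∅, Ω} = { {}, {x₄,x₆}, {x₁,x₂,x₅}, {x₂,x₃,x₄,x₅,x₆}, Ω }.
Pass 1 adds 4:
  {x₁}  = ᶜ of {x₂,x₃,x₄,x₅,x₆}
  {x₃,x₄,x₆}  = ᶜ of {x₁,x₂,x₅}
  {x₁,x₂,x₃,x₅}  = ᶜ of {x₄,x₆}
  {x₁,x₂,x₄,x₅,x₆}  = {x₁,x₂,x₅} ∪ {x₄,x₆}
Pass 2 (3 new):
  {x₃}  = ᶜ of {x₁,x₂,x₄,x₅,x₆}
  {x₁,x₄,x₆}  = {x₄,x₆} ∪ {x₁}
  {x₁,x₃,x₄,x₆}  = {x₃,x₄,x₆} ∪ {x₁}
Pass 3 adds 3:
  {x₁,x₃}  = {x₃} ∪ {x₁}
  {x₂,x₅}  = ᶜ of {x₁,x₃,x₄,x₆}
  {x₂,x₃,x₅}  = ᶜ of {x₁,x₄,x₆}
Pass 4: 1 new —
  {x₂,x₄,x₅,x₆}  = ᶜ of {x₁,x₃}
After Pass 5 the family is unchanged; done.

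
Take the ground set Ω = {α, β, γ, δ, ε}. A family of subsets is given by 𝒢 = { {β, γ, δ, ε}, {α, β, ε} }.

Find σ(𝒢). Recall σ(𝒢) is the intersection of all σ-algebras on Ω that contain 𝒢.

σ(𝒢) (8 sets): { {}, {α}, {β, ε}, {γ, δ}, {α, β, ε}, {α, γ, δ}, {β, γ, δ, ε}, Ω }

Working:
Seed the family with 𝒢 together with ∅ and Ω: { {}, {α, β, ε}, {β, γ, δ, ε}, Ω }.
Step 1: 2 new —
  {α}  = complement {β, γ, δ, ε}
  {γ, δ}  = complement {α, β, ε}
  |family| = 6
Step 2. New:
  {α, γ, δ}  = {γ, δ} ∪ {α}
  |family| = 7
Step 3 (1 new):
  {β, ε}  = complement {α, γ, δ}
  |family| = 8
Step 4: stable.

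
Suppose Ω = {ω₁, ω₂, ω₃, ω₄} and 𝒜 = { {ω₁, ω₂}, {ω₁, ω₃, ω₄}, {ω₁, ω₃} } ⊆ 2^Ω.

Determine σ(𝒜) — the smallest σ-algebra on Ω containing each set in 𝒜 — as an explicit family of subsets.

|σ(𝒜)| = 16.  σ(𝒜) = { ∅, {ω₁}, {ω₂}, {ω₃}, {ω₄}, {ω₁, ω₂}, {ω₁, ω₃}, {ω₁, ω₄}, {ω₂, ω₃}, {ω₂, ω₄}, {ω₃, ω₄}, {ω₁, ω₂, ω₃}, {ω₁, ω₂, ω₄}, {ω₁, ω₃, ω₄}, {ω₂, ω₃, ω₄}, Ω }

Working:
Initial family (5 sets): { ∅, {ω₁, ω₂}, {ω₁, ω₃}, {ω₁, ω₃, ω₄}, Ω }.
Iteration 1. New:
  {ω₂}  = {ω₁, ω₃, ω₄}ᶜ
  {ω₂, ω₄}  = {ω₁, ω₃}ᶜ
  {ω₃, ω₄}  = {ω₁, ω₂}ᶜ
  {ω₁, ω₂, ω₃}  = {ω₁, ω₂} ∪ {ω₁, ω₃}
  (now 9)
Iteration 2 adds 3:
  {ω₄}  = {ω₁, ω₂, ω₃}ᶜ
  {ω₁, ω₂, ω₄}  = {ω₁, ω₂} ∪ {ω₂, ω₄}
  {ω₂, ω₃, ω₄}  = {ω₃, ω₄} ∪ {ω₂}
  (now 12)
Iteration 3 adds 2:
  {ω₁}  = {ω₂, ω₃, ω₄}ᶜ
  {ω₃}  = {ω₁, ω₂, ω₄}ᶜ
  (now 14)
Iteration 4: +2 →
  {ω₁, ω₄}  = {ω₄} ∪ {ω₁}
  {ω₂, ω₃}  = {ω₃} ∪ {ω₂}
  (now 16)
Iteration 5: closed — nothing new.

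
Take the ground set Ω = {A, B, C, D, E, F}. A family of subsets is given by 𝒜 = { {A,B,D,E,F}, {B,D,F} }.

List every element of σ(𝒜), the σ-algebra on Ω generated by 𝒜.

Take S₀ = 𝒜 ∪ {∅, Ω} = { {}, {B,D,F}, {A,B,D,E,F}, Ω }.
Round 1 adds 2:
  {C}  = Ω∖{A,B,D,E,F}
  {A,C,E}  = Ω∖{B,D,F}
  — 6 sets.
Round 2. New:
  {B,C,D,F}  = {B,D,F} ∪ {C}
  — 7 sets.
Round 3: 1 new —
  {A,E}  = Ω∖{B,C,D,F}
  — 8 sets.
Round 4: stable.

|σ(𝒜)| = 8.  σ(𝒜) = { {}, {C}, {A,E}, {A,C,E}, {B,D,F}, {B,C,D,F}, {A,B,D,E,F}, Ω }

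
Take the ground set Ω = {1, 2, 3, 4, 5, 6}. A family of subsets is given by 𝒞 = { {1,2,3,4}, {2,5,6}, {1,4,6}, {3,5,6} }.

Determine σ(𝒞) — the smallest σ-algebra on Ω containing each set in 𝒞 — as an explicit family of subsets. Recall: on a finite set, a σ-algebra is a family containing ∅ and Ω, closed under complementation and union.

|σ(𝒞)| = 32.  σ(𝒞) = { {}, {2}, {3}, {5}, {6}, {1,4}, {2,3}, {2,5}, {2,6}, {3,5}, {3,6}, {5,6}, {1,2,4}, {1,3,4}, {1,4,5}, {1,4,6}, {2,3,5}, {2,3,6}, {2,5,6}, {3,5,6}, {1,2,3,4}, {1,2,4,5}, {1,2,4,6}, {1,3,4,5}, {1,3,4,6}, {1,4,5,6}, {2,3,5,6}, {1,2,3,4,5}, {1,2,3,4,6}, {1,2,4,5,6}, {1,3,4,5,6}, Ω }

Derivation:
Start: 𝒞 ∪ {∅, Ω} = { {}, {1,4,6}, {2,5,6}, {3,5,6}, {1,2,3,4}, Ω }.
Step 1: 8 new —
  {5,6}  = complement {1,2,3,4}
  {1,2,4}  = complement {3,5,6}
  {1,3,4}  = complement {2,5,6}
  {2,3,5}  = complement {1,4,6}
  {2,3,5,6}  = {3,5,6} ∪ {2,5,6}
  {1,2,3,4,6}  = {1,2,3,4} ∪ {1,4,6}
  {1,2,4,5,6}  = {2,5,6} ∪ {1,4,6}
  {1,3,4,5,6}  = {3,5,6} ∪ {1,4,6}
  — 14 sets.
Step 2 (8 new):
  {2}  = complement {1,3,4,5,6}
  {3}  = complement {1,2,4,5,6}
  {5}  = complement {1,2,3,4,6}
  {1,4}  = complement {2,3,5,6}
  {1,2,4,6}  = {1,4,6} ∪ {1,2,4}
  {1,3,4,6}  = {1,4,6} ∪ {1,3,4}
  {1,4,5,6}  = {5,6} ∪ {1,4,6}
  {1,2,3,4,5}  = {1,2,4} ∪ {2,3,5}
  — 22 sets.
Step 3 adds 7:
  {6}  = complement {1,2,3,4,5}
  {2,3}  = complement {1,4,5,6}
  {2,5}  = complement {1,3,4,6}
  {3,5}  = complement {1,2,4,6}
  {1,4,5}  = {1,4} ∪ {5}
  {1,2,4,5}  = {1,2,4} ∪ {5}
  {1,3,4,5}  = {1,3,4} ∪ {5}
  — 29 sets.
Step 4 (3 new):
  {2,6}  = complement {1,3,4,5}
  {3,6}  = complement {1,2,4,5}
  {2,3,6}  = complement {1,4,5}
  — 32 sets.
Step 5: closed — nothing new.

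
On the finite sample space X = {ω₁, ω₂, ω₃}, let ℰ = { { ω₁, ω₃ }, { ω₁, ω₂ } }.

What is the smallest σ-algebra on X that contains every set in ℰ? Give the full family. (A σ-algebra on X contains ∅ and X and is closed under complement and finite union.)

|σ(ℰ)| = 8.  σ(ℰ) = { {  }, { ω₁ }, { ω₂ }, { ω₃ }, { ω₁, ω₂ }, { ω₁, ω₃ }, { ω₂, ω₃ }, X }

Trace:
Take S₀ = ℰ ∪ {∅, X} = { {  }, { ω₁, ω₂ }, { ω₁, ω₃ }, X }.
Pass 1 (2 new):
  { ω₂ }  = ᶜ of { ω₁, ω₃ }
  { ω₃ }  = ᶜ of { ω₁, ω₂ }
  |family| = 6
Pass 2 (1 new):
  { ω₂, ω₃ }  = { ω₃ } ∪ { ω₂ }
  |family| = 7
Pass 3 adds 1:
  { ω₁ }  = ᶜ of { ω₂, ω₃ }
  |family| = 8
Pass 4 adds nothing — fixpoint reached.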